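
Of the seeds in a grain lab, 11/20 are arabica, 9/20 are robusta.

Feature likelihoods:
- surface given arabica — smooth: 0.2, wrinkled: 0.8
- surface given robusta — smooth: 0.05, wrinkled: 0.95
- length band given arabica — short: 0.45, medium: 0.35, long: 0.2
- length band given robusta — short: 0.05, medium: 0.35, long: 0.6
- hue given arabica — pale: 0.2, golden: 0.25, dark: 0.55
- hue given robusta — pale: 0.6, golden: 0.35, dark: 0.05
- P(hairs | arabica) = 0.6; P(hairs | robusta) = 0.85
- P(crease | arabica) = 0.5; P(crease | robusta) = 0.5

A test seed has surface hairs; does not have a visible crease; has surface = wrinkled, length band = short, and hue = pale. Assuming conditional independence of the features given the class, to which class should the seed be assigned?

arabica

arabica: 0.55 × 0.8 × 0.45 × 0.2 × 0.6 × (1−0.5) = 0.01188
robusta: 0.45 × 0.95 × 0.05 × 0.6 × 0.85 × (1−0.5) = 0.005450625
Highest score → arabica.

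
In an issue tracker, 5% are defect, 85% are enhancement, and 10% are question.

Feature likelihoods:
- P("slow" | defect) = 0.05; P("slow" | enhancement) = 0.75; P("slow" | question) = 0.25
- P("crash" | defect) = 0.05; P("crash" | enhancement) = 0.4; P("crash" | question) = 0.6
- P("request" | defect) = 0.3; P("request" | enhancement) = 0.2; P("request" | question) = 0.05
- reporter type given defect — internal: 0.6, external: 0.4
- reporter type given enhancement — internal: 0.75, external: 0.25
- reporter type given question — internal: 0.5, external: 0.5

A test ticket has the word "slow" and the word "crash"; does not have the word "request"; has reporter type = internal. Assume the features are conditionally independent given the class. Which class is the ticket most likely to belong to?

enhancement

defect: 0.05 × 0.05 × 0.05 × (1−0.3) × 0.6 = 0.0000525
enhancement: 0.85 × 0.75 × 0.4 × (1−0.2) × 0.75 = 0.153
question: 0.1 × 0.25 × 0.6 × (1−0.05) × 0.5 = 0.007125
Highest score → enhancement.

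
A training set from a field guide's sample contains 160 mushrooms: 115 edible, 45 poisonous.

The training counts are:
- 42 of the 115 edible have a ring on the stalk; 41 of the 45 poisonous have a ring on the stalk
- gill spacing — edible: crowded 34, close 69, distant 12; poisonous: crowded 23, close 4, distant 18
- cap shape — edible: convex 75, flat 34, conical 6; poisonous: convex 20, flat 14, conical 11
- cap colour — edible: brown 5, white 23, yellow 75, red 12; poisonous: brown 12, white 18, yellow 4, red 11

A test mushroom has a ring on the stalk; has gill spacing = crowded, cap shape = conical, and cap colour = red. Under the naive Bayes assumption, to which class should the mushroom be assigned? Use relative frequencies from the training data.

edible: (115/160) × (42/115) × (34/115) × (6/115) × (12/115) ≈ 0.00042252
poisonous: (45/160) × (41/45) × (23/45) × (11/45) × (11/45) ≈ 0.00782599
Highest score → poisonous.

poisonous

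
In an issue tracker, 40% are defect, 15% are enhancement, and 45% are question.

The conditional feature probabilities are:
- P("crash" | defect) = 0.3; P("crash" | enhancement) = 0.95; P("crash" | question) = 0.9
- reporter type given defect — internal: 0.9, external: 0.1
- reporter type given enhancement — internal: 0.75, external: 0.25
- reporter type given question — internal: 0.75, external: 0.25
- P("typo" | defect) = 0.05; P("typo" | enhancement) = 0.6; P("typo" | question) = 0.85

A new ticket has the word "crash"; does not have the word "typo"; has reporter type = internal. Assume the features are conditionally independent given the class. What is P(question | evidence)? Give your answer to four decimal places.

0.2387

defect: 0.4 × 0.3 × 0.9 × (1−0.05) = 0.1026
enhancement: 0.15 × 0.95 × 0.75 × (1−0.6) = 0.04275
question: 0.45 × 0.9 × 0.75 × (1−0.85) = 0.0455625
P(question | x) = 0.0455625 / 0.1909125 ≈ 0.2387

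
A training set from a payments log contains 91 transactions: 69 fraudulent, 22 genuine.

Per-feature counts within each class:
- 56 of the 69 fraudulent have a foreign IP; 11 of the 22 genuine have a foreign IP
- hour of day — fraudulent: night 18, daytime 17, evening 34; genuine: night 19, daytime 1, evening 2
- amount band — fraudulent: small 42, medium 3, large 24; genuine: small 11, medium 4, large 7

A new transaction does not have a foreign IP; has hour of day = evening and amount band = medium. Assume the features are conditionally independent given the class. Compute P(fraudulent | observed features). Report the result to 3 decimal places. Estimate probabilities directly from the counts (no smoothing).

fraudulent: (69/91) × (13/69) × (34/69) × (3/69) ≈ 0.00306058
genuine: (22/91) × (11/22) × (2/22) × (4/22) ≈ 0.001998
P(fraudulent | x) = 0.00306058 / 0.00505858 ≈ 0.605

0.605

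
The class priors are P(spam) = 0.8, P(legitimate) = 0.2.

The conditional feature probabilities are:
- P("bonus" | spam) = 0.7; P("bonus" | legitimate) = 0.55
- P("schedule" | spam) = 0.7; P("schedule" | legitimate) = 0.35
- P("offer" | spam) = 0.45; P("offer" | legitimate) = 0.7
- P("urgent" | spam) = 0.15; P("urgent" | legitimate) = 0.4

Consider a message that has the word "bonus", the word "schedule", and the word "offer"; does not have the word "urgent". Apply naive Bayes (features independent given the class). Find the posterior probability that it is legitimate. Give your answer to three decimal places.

0.097

spam: 0.8 × 0.7 × 0.7 × 0.45 × (1−0.15) = 0.14994
legitimate: 0.2 × 0.55 × 0.35 × 0.7 × (1−0.4) = 0.01617
P(legitimate | x) = 0.01617 / 0.16611 ≈ 0.097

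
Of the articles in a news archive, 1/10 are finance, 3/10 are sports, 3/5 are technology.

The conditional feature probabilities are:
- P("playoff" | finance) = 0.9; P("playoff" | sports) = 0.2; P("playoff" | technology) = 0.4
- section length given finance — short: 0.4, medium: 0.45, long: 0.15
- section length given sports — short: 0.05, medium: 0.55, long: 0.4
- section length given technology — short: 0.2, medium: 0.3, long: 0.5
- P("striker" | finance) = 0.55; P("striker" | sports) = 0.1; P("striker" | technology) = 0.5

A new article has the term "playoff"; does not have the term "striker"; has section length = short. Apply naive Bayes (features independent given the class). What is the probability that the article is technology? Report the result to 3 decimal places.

finance: 0.1 × 0.9 × 0.4 × (1−0.55) = 0.0162
sports: 0.3 × 0.2 × 0.05 × (1−0.1) = 0.0027
technology: 0.6 × 0.4 × 0.2 × (1−0.5) = 0.024
P(technology | x) = 0.024 / 0.0429 ≈ 0.559

0.559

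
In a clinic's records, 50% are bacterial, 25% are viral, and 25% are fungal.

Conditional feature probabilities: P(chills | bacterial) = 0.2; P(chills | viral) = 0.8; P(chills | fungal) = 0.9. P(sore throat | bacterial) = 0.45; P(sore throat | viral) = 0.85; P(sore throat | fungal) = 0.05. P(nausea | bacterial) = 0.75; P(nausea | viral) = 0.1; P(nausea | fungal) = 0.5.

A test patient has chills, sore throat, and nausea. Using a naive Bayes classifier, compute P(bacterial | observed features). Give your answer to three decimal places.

0.599

bacterial: 0.5 × 0.2 × 0.45 × 0.75 = 0.03375
viral: 0.25 × 0.8 × 0.85 × 0.1 = 0.017
fungal: 0.25 × 0.9 × 0.05 × 0.5 = 0.005625
P(bacterial | x) = 0.03375 / 0.056375 ≈ 0.599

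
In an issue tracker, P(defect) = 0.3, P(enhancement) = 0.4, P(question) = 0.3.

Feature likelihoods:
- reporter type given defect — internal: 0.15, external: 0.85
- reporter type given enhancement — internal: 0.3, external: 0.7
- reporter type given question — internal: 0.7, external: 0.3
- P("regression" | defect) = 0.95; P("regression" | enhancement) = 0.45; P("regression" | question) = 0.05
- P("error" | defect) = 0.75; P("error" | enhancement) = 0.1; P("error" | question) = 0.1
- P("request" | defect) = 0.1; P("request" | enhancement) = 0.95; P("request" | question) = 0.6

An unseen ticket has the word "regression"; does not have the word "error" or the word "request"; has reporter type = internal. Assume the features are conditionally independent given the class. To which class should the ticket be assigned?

defect: 0.3 × 0.15 × 0.95 × (1−0.75) × (1−0.1) = 0.00961875
enhancement: 0.4 × 0.3 × 0.45 × (1−0.1) × (1−0.95) = 0.00243
question: 0.3 × 0.7 × 0.05 × (1−0.1) × (1−0.6) = 0.00378
Highest score → defect.

defect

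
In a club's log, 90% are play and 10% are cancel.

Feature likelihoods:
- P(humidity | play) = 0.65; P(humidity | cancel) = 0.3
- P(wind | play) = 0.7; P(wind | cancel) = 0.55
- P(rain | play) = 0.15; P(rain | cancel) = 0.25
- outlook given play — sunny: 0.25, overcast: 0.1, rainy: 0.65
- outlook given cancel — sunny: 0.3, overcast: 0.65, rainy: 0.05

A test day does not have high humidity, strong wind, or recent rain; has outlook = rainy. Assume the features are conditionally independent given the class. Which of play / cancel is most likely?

play

play: 0.9 × (1−0.65) × (1−0.7) × (1−0.15) × 0.65 = 0.05221125
cancel: 0.1 × (1−0.3) × (1−0.55) × (1−0.25) × 0.05 = 0.00118125
Highest score → play.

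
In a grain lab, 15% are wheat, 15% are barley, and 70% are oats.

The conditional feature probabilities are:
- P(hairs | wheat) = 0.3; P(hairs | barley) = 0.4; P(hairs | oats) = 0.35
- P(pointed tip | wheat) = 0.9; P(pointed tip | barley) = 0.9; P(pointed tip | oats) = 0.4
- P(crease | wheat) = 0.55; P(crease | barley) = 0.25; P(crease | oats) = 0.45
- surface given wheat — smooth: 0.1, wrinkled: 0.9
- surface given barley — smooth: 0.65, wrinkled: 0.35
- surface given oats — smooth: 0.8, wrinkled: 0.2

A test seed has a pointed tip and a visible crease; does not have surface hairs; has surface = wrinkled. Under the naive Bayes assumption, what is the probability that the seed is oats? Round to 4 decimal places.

wheat: 0.15 × (1−0.3) × 0.9 × 0.55 × 0.9 = 0.0467775
barley: 0.15 × (1−0.4) × 0.9 × 0.25 × 0.35 = 0.0070875
oats: 0.7 × (1−0.35) × 0.4 × 0.45 × 0.2 = 0.01638
P(oats | x) = 0.01638 / 0.070245 ≈ 0.2332

0.2332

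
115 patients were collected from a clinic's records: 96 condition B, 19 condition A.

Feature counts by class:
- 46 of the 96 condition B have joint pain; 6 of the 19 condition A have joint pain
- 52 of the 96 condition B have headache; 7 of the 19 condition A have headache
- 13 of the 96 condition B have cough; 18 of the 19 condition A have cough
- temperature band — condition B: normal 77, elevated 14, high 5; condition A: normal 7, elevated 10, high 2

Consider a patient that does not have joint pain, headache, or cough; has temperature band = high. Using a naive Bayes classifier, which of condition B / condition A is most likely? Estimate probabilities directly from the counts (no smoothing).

condition B: (96/115) × (50/96) × (44/96) × (83/96) × (5/96) ≈ 0.00897345
condition A: (19/115) × (13/19) × (12/19) × (1/19) × (2/19) ≈ 0.000395545
Highest score → condition B.

condition B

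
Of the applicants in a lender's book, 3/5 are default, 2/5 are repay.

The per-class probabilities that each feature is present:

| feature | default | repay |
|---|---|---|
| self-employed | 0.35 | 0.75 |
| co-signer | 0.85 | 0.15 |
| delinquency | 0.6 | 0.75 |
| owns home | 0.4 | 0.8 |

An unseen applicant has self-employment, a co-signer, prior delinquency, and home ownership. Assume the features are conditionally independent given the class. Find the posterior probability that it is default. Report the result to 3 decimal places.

default: 0.6 × 0.35 × 0.85 × 0.6 × 0.4 = 0.04284
repay: 0.4 × 0.75 × 0.15 × 0.75 × 0.8 = 0.027
P(default | x) = 0.04284 / 0.06984 ≈ 0.613

0.613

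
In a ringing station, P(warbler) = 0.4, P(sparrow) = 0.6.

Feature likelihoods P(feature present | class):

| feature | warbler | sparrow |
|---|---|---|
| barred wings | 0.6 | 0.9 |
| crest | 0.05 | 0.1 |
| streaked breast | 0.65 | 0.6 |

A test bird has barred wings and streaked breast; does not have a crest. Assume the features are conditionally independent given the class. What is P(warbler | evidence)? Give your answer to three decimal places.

0.337

warbler: 0.4 × 0.6 × (1−0.05) × 0.65 = 0.1482
sparrow: 0.6 × 0.9 × (1−0.1) × 0.6 = 0.2916
P(warbler | x) = 0.1482 / 0.4398 ≈ 0.337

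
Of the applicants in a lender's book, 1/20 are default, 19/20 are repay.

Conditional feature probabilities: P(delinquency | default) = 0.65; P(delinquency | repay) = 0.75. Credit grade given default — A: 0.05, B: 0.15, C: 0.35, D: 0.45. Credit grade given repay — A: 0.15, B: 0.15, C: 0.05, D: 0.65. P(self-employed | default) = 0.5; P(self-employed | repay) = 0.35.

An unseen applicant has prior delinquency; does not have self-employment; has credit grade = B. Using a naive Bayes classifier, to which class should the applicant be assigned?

default: 0.05 × 0.65 × 0.15 × (1−0.5) = 0.0024375
repay: 0.95 × 0.75 × 0.15 × (1−0.35) = 0.06946875
Highest score → repay.

repay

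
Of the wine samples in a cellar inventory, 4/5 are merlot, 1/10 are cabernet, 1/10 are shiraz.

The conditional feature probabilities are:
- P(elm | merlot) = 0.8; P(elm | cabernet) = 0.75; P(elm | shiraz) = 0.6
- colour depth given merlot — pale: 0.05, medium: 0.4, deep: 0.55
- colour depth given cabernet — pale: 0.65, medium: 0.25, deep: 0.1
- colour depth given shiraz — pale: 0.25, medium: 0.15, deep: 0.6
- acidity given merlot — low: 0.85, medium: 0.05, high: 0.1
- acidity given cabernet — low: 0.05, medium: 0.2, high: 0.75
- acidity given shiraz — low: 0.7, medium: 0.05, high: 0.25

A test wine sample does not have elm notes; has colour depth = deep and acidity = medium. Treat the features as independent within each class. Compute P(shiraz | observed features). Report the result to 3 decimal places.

0.197

merlot: 0.8 × (1−0.8) × 0.55 × 0.05 = 0.0044
cabernet: 0.1 × (1−0.75) × 0.1 × 0.2 = 0.0005
shiraz: 0.1 × (1−0.6) × 0.6 × 0.05 = 0.0012
P(shiraz | x) = 0.0012 / 0.0061 ≈ 0.197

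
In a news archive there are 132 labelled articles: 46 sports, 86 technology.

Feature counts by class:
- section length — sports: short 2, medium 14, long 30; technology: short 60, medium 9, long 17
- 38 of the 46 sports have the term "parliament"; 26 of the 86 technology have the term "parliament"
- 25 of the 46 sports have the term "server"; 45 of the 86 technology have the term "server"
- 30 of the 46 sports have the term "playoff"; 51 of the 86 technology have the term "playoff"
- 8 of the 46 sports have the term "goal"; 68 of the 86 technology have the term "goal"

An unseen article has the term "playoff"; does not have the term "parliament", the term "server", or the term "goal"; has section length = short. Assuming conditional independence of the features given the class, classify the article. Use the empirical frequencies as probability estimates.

technology

sports: (46/132) × (2/46) × (8/46) × (21/46) × (30/46) × (38/46) ≈ 0.000648095
technology: (86/132) × (60/86) × (60/86) × (41/86) × (51/86) × (18/86) ≈ 0.0187656
Highest score → technology.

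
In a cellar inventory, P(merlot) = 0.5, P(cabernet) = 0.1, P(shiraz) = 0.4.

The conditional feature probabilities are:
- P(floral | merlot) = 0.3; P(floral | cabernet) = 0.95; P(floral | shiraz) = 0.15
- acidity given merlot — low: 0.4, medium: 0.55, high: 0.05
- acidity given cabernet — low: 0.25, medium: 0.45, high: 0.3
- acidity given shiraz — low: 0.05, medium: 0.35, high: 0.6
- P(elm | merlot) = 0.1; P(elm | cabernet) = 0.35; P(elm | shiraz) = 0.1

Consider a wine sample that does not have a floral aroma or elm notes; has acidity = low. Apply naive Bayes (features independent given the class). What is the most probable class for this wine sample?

merlot

merlot: 0.5 × (1−0.3) × 0.4 × (1−0.1) = 0.126
cabernet: 0.1 × (1−0.95) × 0.25 × (1−0.35) = 0.0008125
shiraz: 0.4 × (1−0.15) × 0.05 × (1−0.1) = 0.0153
Highest score → merlot.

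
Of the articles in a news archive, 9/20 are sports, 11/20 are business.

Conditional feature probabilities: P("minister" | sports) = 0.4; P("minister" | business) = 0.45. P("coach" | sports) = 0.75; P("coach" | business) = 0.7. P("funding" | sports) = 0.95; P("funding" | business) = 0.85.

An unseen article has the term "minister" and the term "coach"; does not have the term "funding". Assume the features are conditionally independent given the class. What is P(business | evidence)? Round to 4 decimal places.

sports: 0.45 × 0.4 × 0.75 × (1−0.95) = 0.00675
business: 0.55 × 0.45 × 0.7 × (1−0.85) = 0.0259875
P(business | x) = 0.0259875 / 0.0327375 ≈ 0.7938

0.7938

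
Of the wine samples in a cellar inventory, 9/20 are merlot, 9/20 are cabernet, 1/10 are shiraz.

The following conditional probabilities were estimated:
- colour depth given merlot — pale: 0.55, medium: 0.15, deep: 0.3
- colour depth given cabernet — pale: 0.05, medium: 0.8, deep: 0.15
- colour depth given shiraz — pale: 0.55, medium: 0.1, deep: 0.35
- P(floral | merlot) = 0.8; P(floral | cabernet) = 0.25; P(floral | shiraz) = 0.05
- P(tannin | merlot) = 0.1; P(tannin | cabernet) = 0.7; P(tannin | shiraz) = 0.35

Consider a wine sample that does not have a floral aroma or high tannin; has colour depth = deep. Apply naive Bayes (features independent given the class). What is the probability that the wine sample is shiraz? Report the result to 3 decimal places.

0.354

merlot: 0.45 × 0.3 × (1−0.8) × (1−0.1) = 0.0243
cabernet: 0.45 × 0.15 × (1−0.25) × (1−0.7) = 0.0151875
shiraz: 0.1 × 0.35 × (1−0.05) × (1−0.35) = 0.0216125
P(shiraz | x) = 0.0216125 / 0.0611 ≈ 0.354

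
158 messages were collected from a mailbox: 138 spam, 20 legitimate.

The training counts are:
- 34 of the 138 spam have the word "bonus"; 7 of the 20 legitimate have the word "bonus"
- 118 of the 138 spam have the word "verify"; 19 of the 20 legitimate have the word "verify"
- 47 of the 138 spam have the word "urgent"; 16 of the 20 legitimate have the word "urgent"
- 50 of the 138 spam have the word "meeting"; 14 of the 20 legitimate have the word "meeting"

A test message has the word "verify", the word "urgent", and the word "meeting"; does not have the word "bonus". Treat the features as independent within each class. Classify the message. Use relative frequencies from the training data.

spam: (138/158) × (104/138) × (118/138) × (47/138) × (50/138) ≈ 0.0694527
legitimate: (20/158) × (13/20) × (19/20) × (16/20) × (14/20) ≈ 0.0437722
Highest score → spam.

spam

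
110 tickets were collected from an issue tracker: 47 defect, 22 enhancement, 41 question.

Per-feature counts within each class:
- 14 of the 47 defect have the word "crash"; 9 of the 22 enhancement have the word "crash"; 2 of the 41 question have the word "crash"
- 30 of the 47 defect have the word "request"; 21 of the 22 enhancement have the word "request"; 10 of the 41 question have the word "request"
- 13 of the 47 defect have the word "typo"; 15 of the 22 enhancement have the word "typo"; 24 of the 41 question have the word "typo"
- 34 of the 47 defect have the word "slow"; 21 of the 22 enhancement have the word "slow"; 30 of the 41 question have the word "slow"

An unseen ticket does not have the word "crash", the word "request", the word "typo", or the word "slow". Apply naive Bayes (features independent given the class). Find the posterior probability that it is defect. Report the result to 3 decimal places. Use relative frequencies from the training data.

0.421

defect: (47/110) × (33/47) × (17/47) × (34/47) × (13/47) ≈ 0.021712
enhancement: (22/110) × (13/22) × (1/22) × (7/22) × (1/22) ≈ 0.0000776928
question: (41/110) × (39/41) × (31/41) × (17/41) × (11/41) ≈ 0.0298211
P(defect | x) = 0.021712 / 0.0516107928 ≈ 0.421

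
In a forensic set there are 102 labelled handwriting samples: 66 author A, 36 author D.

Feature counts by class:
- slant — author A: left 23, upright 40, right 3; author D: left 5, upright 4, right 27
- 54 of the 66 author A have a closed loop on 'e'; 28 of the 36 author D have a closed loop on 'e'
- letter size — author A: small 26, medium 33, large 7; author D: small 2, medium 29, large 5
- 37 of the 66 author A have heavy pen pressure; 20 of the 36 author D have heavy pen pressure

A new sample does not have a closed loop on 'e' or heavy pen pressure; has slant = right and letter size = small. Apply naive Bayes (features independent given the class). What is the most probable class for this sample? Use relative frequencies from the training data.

author A: (66/102) × (3/66) × (12/66) × (26/66) × (29/66) ≈ 0.000925639
author D: (36/102) × (27/36) × (8/36) × (2/36) × (16/36) ≈ 0.00145243
Highest score → author D.

author D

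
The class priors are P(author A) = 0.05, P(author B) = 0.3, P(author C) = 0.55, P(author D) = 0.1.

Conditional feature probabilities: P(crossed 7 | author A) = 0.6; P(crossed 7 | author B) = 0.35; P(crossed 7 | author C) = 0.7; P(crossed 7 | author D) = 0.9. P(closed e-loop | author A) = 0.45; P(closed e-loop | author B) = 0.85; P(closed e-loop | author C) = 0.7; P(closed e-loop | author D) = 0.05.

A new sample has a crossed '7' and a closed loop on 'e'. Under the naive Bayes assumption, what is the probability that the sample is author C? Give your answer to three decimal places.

0.715

author A: 0.05 × 0.6 × 0.45 = 0.0135
author B: 0.3 × 0.35 × 0.85 = 0.08925
author C: 0.55 × 0.7 × 0.7 = 0.2695
author D: 0.1 × 0.9 × 0.05 = 0.0045
P(author C | x) = 0.2695 / 0.37675 ≈ 0.715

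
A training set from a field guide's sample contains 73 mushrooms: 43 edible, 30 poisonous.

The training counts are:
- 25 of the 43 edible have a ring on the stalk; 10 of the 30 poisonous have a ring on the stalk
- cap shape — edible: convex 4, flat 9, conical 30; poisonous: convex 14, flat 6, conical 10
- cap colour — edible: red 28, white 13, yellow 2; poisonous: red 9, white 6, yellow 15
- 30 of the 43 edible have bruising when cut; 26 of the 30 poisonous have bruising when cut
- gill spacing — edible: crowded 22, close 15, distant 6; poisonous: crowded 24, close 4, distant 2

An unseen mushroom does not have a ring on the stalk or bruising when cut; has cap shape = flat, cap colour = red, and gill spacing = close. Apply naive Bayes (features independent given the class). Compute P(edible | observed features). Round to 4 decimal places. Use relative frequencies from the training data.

edible: (43/73) × (18/43) × (9/43) × (28/43) × (13/43) × (15/43) ≈ 0.00354414
poisonous: (30/73) × (20/30) × (6/30) × (9/30) × (4/30) × (4/30) ≈ 0.000292237
P(edible | x) = 0.00354414 / 0.003836377 ≈ 0.9238

0.9238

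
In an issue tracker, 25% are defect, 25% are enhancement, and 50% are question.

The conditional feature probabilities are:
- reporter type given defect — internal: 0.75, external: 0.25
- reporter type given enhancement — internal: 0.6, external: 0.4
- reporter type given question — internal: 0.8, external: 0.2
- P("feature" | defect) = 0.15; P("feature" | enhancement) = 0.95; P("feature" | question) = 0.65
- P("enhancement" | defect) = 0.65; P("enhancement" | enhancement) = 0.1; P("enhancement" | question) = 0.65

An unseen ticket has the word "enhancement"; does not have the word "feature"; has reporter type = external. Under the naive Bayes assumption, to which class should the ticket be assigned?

defect

defect: 0.25 × 0.25 × (1−0.15) × 0.65 = 0.03453125
enhancement: 0.25 × 0.4 × (1−0.95) × 0.1 = 0.0005
question: 0.5 × 0.2 × (1−0.65) × 0.65 = 0.02275
Highest score → defect.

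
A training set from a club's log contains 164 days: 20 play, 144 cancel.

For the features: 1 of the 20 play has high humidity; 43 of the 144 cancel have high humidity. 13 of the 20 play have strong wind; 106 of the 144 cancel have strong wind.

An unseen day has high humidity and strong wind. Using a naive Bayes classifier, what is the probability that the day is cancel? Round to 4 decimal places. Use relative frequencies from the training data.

0.9799

play: (20/164) × (1/20) × (13/20) ≈ 0.00396341
cancel: (144/164) × (43/144) × (106/144) ≈ 0.193005
P(cancel | x) = 0.193005 / 0.19696841 ≈ 0.9799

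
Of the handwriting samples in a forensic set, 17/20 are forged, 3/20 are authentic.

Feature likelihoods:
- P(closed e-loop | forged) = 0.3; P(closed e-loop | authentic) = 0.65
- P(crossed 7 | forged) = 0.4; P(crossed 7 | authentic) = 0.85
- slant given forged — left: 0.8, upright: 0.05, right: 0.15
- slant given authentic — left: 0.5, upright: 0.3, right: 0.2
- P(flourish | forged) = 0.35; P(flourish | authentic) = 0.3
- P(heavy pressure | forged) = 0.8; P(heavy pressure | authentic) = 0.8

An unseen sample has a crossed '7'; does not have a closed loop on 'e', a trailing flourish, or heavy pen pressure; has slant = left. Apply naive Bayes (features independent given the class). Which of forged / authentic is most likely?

forged: 0.85 × (1−0.3) × 0.4 × 0.8 × (1−0.35) × (1−0.8) = 0.024752
authentic: 0.15 × (1−0.65) × 0.85 × 0.5 × (1−0.3) × (1−0.8) = 0.00312375
Highest score → forged.

forged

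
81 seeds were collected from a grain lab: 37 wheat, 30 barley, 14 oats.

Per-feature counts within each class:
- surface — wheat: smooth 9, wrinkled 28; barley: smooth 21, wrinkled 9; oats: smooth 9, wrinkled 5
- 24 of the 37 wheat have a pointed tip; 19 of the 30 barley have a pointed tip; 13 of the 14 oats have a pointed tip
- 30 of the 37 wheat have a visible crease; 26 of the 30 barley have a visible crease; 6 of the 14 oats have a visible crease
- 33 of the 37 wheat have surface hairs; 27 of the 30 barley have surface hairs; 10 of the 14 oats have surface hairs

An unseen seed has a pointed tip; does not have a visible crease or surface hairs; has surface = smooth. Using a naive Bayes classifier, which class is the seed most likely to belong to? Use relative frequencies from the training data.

oats

wheat: (37/81) × (9/37) × (24/37) × (7/37) × (4/37) ≈ 0.00147408
barley: (30/81) × (21/30) × (19/30) × (4/30) × (3/30) ≈ 0.0021893
oats: (14/81) × (9/14) × (13/14) × (8/14) × (4/14) ≈ 0.0168448
Highest score → oats.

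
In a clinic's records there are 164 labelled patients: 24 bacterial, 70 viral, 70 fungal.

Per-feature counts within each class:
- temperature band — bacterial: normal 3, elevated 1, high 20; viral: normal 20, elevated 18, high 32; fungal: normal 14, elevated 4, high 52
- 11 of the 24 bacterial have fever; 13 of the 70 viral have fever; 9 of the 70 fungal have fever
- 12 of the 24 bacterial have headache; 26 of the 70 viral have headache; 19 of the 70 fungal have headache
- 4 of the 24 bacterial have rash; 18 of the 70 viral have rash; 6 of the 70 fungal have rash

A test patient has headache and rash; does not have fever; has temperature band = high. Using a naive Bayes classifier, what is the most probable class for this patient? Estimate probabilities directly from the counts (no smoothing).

viral

bacterial: (24/164) × (20/24) × (13/24) × (12/24) × (4/24) ≈ 0.00550474
viral: (70/164) × (32/70) × (57/70) × (26/70) × (18/70) ≈ 0.0151751
fungal: (70/164) × (52/70) × (61/70) × (19/70) × (6/70) ≈ 0.00642836
Highest score → viral.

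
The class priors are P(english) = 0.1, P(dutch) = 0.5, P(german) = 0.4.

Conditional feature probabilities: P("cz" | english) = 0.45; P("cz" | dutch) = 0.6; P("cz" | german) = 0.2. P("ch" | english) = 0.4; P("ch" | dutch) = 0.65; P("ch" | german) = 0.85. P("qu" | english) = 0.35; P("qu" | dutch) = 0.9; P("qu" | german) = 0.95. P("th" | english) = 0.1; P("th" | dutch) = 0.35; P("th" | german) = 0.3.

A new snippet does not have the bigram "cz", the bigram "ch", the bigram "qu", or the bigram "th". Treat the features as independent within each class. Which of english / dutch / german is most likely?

english

english: 0.1 × (1−0.45) × (1−0.4) × (1−0.35) × (1−0.1) = 0.019305
dutch: 0.5 × (1−0.6) × (1−0.65) × (1−0.9) × (1−0.35) = 0.00455
german: 0.4 × (1−0.2) × (1−0.85) × (1−0.95) × (1−0.3) = 0.00168
Highest score → english.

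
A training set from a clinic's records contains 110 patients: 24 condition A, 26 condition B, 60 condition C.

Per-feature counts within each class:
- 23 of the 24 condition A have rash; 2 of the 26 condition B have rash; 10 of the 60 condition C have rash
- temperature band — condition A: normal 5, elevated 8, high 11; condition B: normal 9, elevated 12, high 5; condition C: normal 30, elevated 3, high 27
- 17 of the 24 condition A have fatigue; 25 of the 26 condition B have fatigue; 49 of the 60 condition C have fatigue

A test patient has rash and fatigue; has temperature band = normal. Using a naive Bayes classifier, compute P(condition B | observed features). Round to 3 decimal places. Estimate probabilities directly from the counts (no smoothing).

condition A: (24/110) × (23/24) × (5/24) × (17/24) ≈ 0.0308554
condition B: (26/110) × (2/26) × (9/26) × (25/26) ≈ 0.00605164
condition C: (60/110) × (10/60) × (30/60) × (49/60) ≈ 0.0371212
P(condition B | x) = 0.00605164 / 0.07402824 ≈ 0.082

0.082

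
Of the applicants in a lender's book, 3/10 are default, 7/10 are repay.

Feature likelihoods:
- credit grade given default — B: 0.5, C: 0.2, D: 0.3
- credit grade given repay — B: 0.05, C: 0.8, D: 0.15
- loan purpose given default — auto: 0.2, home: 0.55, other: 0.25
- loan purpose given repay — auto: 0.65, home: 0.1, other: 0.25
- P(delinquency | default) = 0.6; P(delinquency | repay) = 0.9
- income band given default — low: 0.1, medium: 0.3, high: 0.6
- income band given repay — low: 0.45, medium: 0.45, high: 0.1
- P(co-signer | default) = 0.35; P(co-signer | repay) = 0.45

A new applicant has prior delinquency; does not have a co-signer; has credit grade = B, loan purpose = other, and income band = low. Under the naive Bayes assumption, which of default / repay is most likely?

repay

default: 0.3 × 0.5 × 0.25 × 0.6 × 0.1 × (1−0.35) = 0.0014625
repay: 0.7 × 0.05 × 0.25 × 0.9 × 0.45 × (1−0.45) = 0.0019490625
Highest score → repay.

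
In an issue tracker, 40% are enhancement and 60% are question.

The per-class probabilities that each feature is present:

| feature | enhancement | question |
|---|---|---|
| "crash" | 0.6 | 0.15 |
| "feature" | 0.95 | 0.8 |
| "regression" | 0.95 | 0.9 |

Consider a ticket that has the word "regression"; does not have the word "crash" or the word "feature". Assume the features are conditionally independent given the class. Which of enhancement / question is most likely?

enhancement: 0.4 × (1−0.6) × (1−0.95) × 0.95 = 0.0076
question: 0.6 × (1−0.15) × (1−0.8) × 0.9 = 0.0918
Highest score → question.

question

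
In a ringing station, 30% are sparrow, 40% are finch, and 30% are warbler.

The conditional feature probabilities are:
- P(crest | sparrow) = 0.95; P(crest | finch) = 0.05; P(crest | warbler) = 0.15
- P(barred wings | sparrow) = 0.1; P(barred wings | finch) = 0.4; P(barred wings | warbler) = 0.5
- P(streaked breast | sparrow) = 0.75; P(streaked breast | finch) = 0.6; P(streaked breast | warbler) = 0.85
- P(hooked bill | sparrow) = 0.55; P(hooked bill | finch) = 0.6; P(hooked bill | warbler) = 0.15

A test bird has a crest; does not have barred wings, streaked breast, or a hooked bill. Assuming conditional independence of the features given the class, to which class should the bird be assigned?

sparrow

sparrow: 0.3 × 0.95 × (1−0.1) × (1−0.75) × (1−0.55) = 0.02885625
finch: 0.4 × 0.05 × (1−0.4) × (1−0.6) × (1−0.6) = 0.00192
warbler: 0.3 × 0.15 × (1−0.5) × (1−0.85) × (1−0.15) = 0.00286875
Highest score → sparrow.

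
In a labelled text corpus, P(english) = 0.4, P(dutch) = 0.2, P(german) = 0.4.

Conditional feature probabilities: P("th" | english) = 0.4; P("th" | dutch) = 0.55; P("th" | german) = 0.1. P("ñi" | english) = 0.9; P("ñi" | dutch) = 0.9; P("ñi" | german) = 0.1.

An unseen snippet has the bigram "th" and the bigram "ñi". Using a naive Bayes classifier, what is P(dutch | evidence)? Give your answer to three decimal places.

0.401

english: 0.4 × 0.4 × 0.9 = 0.144
dutch: 0.2 × 0.55 × 0.9 = 0.099
german: 0.4 × 0.1 × 0.1 = 0.004
P(dutch | x) = 0.099 / 0.247 ≈ 0.401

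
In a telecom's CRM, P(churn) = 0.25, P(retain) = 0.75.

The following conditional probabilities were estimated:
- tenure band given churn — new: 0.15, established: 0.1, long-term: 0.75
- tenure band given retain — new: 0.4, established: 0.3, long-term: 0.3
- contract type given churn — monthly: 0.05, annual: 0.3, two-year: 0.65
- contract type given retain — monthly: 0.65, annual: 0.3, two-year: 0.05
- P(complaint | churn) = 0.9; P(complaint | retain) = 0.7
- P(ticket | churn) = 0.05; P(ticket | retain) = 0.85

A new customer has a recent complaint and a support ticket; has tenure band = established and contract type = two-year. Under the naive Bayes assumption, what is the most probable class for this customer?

retain

churn: 0.25 × 0.1 × 0.65 × 0.9 × 0.05 = 0.00073125
retain: 0.75 × 0.3 × 0.05 × 0.7 × 0.85 = 0.00669375
Highest score → retain.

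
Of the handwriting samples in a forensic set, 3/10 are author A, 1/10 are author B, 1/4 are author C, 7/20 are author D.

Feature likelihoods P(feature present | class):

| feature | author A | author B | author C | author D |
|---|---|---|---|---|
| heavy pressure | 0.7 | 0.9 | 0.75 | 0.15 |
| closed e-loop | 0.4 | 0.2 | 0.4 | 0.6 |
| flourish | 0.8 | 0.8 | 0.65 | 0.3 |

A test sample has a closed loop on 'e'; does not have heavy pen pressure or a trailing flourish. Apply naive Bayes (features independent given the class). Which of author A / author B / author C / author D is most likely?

author D

author A: 0.3 × (1−0.7) × 0.4 × (1−0.8) = 0.0072
author B: 0.1 × (1−0.9) × 0.2 × (1−0.8) = 0.0004
author C: 0.25 × (1−0.75) × 0.4 × (1−0.65) = 0.00875
author D: 0.35 × (1−0.15) × 0.6 × (1−0.3) = 0.12495
Highest score → author D.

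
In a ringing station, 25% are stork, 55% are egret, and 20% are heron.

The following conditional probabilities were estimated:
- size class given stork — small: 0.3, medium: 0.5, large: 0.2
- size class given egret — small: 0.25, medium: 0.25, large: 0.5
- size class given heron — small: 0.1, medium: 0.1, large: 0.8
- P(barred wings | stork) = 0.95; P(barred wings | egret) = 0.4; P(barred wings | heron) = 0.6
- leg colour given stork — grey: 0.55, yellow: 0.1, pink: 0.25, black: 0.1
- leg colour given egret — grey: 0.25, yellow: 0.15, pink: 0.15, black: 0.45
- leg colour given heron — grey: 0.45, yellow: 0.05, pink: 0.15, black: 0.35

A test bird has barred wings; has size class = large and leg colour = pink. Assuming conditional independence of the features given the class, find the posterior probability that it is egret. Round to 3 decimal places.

0.386

stork: 0.25 × 0.2 × 0.95 × 0.25 = 0.011875
egret: 0.55 × 0.5 × 0.4 × 0.15 = 0.0165
heron: 0.2 × 0.8 × 0.6 × 0.15 = 0.0144
P(egret | x) = 0.0165 / 0.042775 ≈ 0.386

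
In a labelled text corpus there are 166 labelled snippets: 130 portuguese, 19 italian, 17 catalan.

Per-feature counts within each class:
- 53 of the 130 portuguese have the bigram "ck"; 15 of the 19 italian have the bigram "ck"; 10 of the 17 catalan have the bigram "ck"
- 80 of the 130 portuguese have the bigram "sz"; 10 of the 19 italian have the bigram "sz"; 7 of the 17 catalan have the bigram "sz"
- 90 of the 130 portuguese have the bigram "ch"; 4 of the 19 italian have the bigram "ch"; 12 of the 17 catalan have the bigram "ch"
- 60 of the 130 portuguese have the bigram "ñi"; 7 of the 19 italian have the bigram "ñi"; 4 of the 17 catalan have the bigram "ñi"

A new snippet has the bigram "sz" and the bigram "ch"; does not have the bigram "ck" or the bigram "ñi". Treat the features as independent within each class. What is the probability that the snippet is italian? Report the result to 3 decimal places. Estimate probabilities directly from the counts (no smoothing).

0.014

portuguese: (130/166) × (77/130) × (80/130) × (90/130) × (70/130) ≈ 0.10641
italian: (19/166) × (4/19) × (10/19) × (4/19) × (12/19) ≈ 0.00168629
catalan: (17/166) × (7/17) × (7/17) × (12/17) × (13/17) ≈ 0.00937272
P(italian | x) = 0.00168629 / 0.11746901 ≈ 0.014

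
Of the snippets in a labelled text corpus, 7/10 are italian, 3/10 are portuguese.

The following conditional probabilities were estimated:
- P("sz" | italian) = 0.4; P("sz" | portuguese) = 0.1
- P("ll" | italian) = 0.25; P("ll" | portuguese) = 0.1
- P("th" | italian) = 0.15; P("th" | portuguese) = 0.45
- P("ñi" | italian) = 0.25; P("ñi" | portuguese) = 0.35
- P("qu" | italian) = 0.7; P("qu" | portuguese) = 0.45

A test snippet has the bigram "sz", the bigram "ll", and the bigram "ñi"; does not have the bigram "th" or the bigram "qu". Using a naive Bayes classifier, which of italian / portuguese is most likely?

italian

italian: 0.7 × 0.4 × 0.25 × (1−0.15) × 0.25 × (1−0.7) = 0.0044625
portuguese: 0.3 × 0.1 × 0.1 × (1−0.45) × 0.35 × (1−0.45) = 0.000317625
Highest score → italian.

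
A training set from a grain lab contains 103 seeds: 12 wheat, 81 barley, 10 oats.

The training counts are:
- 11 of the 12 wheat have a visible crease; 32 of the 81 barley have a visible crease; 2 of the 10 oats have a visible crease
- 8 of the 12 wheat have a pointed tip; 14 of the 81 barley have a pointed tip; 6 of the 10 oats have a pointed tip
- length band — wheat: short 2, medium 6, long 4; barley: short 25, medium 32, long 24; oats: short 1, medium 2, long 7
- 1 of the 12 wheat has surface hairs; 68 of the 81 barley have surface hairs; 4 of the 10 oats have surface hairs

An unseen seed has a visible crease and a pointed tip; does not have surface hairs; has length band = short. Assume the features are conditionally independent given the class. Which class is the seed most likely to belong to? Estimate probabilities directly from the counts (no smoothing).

wheat: (12/103) × (11/12) × (8/12) × (2/12) × (11/12) ≈ 0.0108774
barley: (81/103) × (32/81) × (14/81) × (25/81) × (13/81) ≈ 0.00265992
oats: (10/103) × (2/10) × (6/10) × (1/10) × (6/10) ≈ 0.000699029
Highest score → wheat.

wheat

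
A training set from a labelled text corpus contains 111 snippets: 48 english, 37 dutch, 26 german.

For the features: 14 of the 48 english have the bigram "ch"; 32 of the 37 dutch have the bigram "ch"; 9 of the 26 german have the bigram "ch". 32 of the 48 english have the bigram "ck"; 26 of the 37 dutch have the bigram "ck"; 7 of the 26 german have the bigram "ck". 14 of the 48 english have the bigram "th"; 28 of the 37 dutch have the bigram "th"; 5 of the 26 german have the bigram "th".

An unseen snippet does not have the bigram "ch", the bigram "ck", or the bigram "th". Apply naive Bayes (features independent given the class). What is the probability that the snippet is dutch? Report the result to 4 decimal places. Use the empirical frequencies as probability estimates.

english: (48/111) × (34/48) × (16/48) × (34/48) ≈ 0.0723223
dutch: (37/111) × (5/37) × (11/37) × (9/37) ≈ 0.00325746
german: (26/111) × (17/26) × (19/26) × (21/26) ≈ 0.0903966
P(dutch | x) = 0.00325746 / 0.16597636 ≈ 0.0196

0.0196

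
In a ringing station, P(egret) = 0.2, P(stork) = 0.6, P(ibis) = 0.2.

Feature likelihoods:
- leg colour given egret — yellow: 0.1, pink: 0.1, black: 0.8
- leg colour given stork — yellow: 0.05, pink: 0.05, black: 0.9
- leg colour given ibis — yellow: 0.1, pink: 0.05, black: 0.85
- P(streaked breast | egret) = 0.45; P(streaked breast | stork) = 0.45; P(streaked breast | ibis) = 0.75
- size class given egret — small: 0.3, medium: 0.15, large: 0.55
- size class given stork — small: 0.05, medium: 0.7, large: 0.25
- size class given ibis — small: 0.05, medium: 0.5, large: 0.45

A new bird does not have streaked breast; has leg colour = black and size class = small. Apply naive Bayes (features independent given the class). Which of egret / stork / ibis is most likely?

egret

egret: 0.2 × 0.8 × (1−0.45) × 0.3 = 0.0264
stork: 0.6 × 0.9 × (1−0.45) × 0.05 = 0.01485
ibis: 0.2 × 0.85 × (1−0.75) × 0.05 = 0.002125
Highest score → egret.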